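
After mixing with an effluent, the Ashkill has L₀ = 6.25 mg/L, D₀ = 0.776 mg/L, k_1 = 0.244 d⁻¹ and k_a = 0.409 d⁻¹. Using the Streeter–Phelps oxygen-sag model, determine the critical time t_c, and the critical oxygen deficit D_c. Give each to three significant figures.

t_c ≈ 2.60 d; D_c ≈ 1.98 mg/L

t_c = [1/(k_a−k_1)] ln[(k_a/k_1)(1 − D₀(k_a−k_1)/(k_1 L₀))]
= [1/(0.409−0.244)] ln[(0.409/0.244)(1 − 0.776×0.1650/(0.244×6.25))]
= (1/0.1650) ln[1.676 × 0.9160] = 6.061 × ln(1.535) = 6.061 × 0.4289 = 2.599 d.
L(t_c) = L₀ e^(−k_1 t_c) = 6.25 × 0.5304 = 3.315 mg/L, and at the critical point k_a D_c = k_1 L, so D_c = (0.244/0.409) × 3.315 = 1.978 mg/L.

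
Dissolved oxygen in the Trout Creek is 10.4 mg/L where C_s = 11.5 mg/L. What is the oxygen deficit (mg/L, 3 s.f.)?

D ≈ 1.10 mg/L

D = C_s − C = 11.5 − 10.4 = 1.10 mg/L.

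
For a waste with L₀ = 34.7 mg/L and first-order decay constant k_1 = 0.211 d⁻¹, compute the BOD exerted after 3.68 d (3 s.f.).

y ≈ 18.7 mg/L

y_t = L₀(1 − e^(−k_1 t)) = 34.7 × (1 − e^(−0.211×3.68))
= 34.7 × (1 − 0.4600) = 34.7 × 0.5400 = 18.74 mg/L.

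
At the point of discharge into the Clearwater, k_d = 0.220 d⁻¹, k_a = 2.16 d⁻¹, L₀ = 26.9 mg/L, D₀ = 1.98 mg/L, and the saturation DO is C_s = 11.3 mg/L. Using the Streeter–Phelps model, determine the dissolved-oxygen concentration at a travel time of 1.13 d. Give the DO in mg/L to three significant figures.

k_d L₀/(k_a−k_d) = 0.220×26.9/(2.16−0.220) = 5.918/1.940 = 3.051 mg/L.
e^(−k_d t) = e^(−0.220×1.130) = 0.7799; e^(−k_a t) = e^(−2.16×1.130) = 0.08709.
D = 3.051 × (0.7799 − 0.08709) + 1.98 × 0.08709 = 2.113 + 0.1724 = 2.286 mg/L.
DO = C_s − D = 11.3 − 2.286 = 9.014 mg/L.

DO ≈ 9.01 mg/L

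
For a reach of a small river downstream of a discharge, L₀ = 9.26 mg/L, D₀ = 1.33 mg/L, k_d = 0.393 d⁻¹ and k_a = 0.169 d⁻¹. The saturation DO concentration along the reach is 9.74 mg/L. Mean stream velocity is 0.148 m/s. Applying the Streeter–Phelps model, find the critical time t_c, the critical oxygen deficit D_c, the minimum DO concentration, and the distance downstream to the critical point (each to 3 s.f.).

t_c = [1/(k_a−k_d)] ln[(k_a/k_d)(1 − D₀(k_a−k_d)/(k_d L₀))]
= [1/(0.169−0.393)] ln[(0.169/0.393)(1 − 1.33×-0.2240/(0.393×9.26))]
= (1/-0.2240) ln[0.4300 × 1.082] = -4.464 × ln(0.4652) = -4.464 × -0.7652 = 3.416 d.
L(t_c) = L₀ e^(−k_d t_c) = 9.26 × 0.2612 = 2.418 mg/L, and at the critical point k_a D_c = k_d L, so D_c = (0.393/0.169) × 2.418 = 5.624 mg/L.
Minimum DO = C_s − D_c = 9.74 − 5.624 = 4.116 mg/L.
x_c = v t_c = 0.148 m/s × 3.416 d × 86400 s/d = 43680 m ≈ 43.7 km.

t_c ≈ 3.42 d; D_c ≈ 5.62 mg/L; min DO ≈ 4.12 mg/L; x_c ≈ 43.7 km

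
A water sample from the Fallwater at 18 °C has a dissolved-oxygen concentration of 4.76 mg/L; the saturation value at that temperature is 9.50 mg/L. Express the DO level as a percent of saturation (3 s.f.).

50.1 % saturation

% saturation = C/C_s × 100 = 4.76/9.50 × 100 = 50.1 %.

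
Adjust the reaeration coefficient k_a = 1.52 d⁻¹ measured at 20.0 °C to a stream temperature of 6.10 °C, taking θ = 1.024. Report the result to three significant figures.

k_a ≈ 1.09 d⁻¹

k_a(T₂) = k_a(T₁) · θ^(T₂−T₁) = 1.52 × 1.024^(6.10−20.0)
= 1.52 × 1.024^-13.9 = 1.52 × 0.7192 = 1.093 d⁻¹.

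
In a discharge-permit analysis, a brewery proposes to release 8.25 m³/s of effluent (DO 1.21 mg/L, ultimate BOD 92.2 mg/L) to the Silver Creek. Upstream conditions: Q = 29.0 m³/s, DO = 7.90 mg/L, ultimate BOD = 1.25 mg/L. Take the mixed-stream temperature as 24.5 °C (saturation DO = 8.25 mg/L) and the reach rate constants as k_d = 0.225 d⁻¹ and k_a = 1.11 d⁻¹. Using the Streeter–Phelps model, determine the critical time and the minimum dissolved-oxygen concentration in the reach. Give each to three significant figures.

Mixed DO = (29.0×7.90 + 8.25×1.21)/(29.0+8.25) = 239.1/37.25 = 6.418 mg/L.
Mixed L₀ = (29.0×1.25 + 8.25×92.2)/(37.25) = 796.9/37.25 = 21.39 mg/L.
Initial deficit D₀ = C_s − DO₀ = 8.25 − 6.418 = 1.832 mg/L.
t_c = (1/0.8850) ln[(1.11/0.225)(1 − 1.832×0.8850/(0.225×21.39))] = 1.130 × ln(3.272) = 1.339 d.
D_c = (0.225/1.11) × 21.39 × e^(−0.225×1.339) = 0.2027 × 21.39 × 0.7398 = 3.208 mg/L.
Minimum DO = 8.25 − 3.208 = 5.042 mg/L.

t_c ≈ 1.34 d; minimum DO ≈ 5.04 mg/L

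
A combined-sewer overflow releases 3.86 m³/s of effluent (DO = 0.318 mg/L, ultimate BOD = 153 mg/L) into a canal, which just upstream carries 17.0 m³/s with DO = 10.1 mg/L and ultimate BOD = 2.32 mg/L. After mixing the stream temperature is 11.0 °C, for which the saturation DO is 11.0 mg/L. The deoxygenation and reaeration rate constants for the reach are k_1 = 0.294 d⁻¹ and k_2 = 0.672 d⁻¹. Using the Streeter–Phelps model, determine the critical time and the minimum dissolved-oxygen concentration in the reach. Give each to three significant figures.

t_c ≈ 1.86 d; minimum DO ≈ 3.36 mg/L

Mixed DO = (17.0×10.1 + 3.86×0.318)/(17.0+3.86) = 172.9/20.86 = 8.290 mg/L.
Mixed L₀ = (17.0×2.32 + 3.86×153)/(20.86) = 630.0/20.86 = 30.20 mg/L.
Initial deficit D₀ = C_s − DO₀ = 11.0 − 8.290 = 2.710 mg/L.
t_c = (1/0.3780) ln[(0.672/0.294)(1 − 2.710×0.3780/(0.294×30.20))] = 2.646 × ln(2.022) = 1.863 d.
D_c = (0.294/0.672) × 30.20 × e^(−0.294×1.863) = 0.4375 × 30.20 × 0.5783 = 7.642 mg/L.
Minimum DO = 11.0 − 7.642 = 3.358 mg/L.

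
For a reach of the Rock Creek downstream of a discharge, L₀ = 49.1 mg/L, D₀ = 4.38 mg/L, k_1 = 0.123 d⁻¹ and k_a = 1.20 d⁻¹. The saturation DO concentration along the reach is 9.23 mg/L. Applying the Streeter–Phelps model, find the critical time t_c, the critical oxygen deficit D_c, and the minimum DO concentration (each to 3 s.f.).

t_c ≈ 0.705 d; D_c ≈ 4.61 mg/L; min DO ≈ 4.62 mg/L

At the critical point dD/dt = 0, so k_1 L₀ e^(−k_1 t) = k_a D. Substituting D(t) from the Streeter–Phelps equation and solving for t gives
t_c = ln[(k_a/k_1)(1 − D₀(k_a−k_1)/(k_1 L₀))] / (k_a−k_1).
Here k_a−k_1 = 1.077 d⁻¹ and 1 − D₀(k_a−k_1)/(k_1 L₀) = 1 − 4.38×1.077/(0.123×49.1) = 0.2189, so
t_c = ln(9.756 × 0.2189) / 1.077 = 0.7588 / 1.077 = 0.7045 d.
D_c = (k_1/k_a) L₀ e^(−k_1 t_c) = (0.123/1.20) × 49.1 × e^(−0.123×0.7045) = 0.1025 × 49.1 × 0.9170 = 4.615 mg/L.
Minimum DO = C_s − D_c = 9.23 − 4.615 = 4.615 mg/L.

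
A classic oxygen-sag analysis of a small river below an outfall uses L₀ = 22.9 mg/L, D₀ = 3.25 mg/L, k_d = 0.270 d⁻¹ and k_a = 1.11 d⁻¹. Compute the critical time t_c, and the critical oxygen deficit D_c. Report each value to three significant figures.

t_c ≈ 0.989 d; D_c ≈ 4.26 mg/L

With k_a/k_d = 4.111 and 1 − D₀(k_a−k_d)/(k_d L₀) = 0.5585,
t_c = ln(4.111 × 0.5585) / (1.11 − 0.270) = ln(2.296) / 0.8400 = 0.8311/0.8400 = 0.9894 d.
L(t_c) = L₀ e^(−k_d t_c) = 22.9 × 0.7656 = 17.53 mg/L, and at the critical point k_a D_c = k_d L, so D_c = (0.270/1.11) × 17.53 = 4.264 mg/L.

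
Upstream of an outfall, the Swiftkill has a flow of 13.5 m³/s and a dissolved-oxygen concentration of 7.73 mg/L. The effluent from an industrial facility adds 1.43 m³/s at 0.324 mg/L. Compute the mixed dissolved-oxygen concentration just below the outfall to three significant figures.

7.02 mg/L

Flow-weighted mixing: C = (Q_r C_r + Q_w C_w)/(Q_r + Q_w)
= (13.5×7.73 + 1.43×0.324)/(13.5 + 1.43) = 104.8/14.93 = 7.021 mg/L.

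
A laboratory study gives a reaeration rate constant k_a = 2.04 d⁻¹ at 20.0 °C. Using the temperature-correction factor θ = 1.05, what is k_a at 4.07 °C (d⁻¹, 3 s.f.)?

k_a ≈ 0.938 d⁻¹

k_a(T₂) = k_a(T₁) · θ^(T₂−T₁) = 2.04 × 1.05^(4.07−20.0)
= 2.04 × 1.05^-15.9 = 2.04 × 0.4597 = 0.9377 d⁻¹.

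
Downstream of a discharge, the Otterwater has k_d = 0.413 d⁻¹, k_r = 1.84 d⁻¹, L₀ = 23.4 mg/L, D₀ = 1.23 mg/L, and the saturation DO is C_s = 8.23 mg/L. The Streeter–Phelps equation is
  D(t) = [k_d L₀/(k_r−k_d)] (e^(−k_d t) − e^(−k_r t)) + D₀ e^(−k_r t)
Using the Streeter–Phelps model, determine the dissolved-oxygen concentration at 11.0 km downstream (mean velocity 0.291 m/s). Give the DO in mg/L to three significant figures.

Travel time t = x/v = 11.0 km / (0.291 m/s) = 11000 m / 0.291 m/s = 37800 s = 0.4375 d.
k_d L₀/(k_r−k_d) = 0.413×23.4/(1.84−0.413) = 9.664/1.427 = 6.772 mg/L.
e^(−k_d t) = e^(−0.413×0.4375) = 0.8347; e^(−k_r t) = e^(−1.84×0.4375) = 0.4471.
D = 6.772 × (0.8347 − 0.4471) + 1.23 × 0.4471 = 2.625 + 0.5499 = 3.175 mg/L.
DO = C_s − D = 8.23 − 3.175 = 5.055 mg/L.

DO ≈ 5.06 mg/L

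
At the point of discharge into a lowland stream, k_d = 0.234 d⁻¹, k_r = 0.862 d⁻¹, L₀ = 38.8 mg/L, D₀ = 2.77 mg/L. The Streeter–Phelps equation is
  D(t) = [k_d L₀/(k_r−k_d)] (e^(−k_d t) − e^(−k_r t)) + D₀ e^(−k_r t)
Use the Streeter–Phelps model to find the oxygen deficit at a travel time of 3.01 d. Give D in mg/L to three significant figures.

D ≈ 6.28 mg/L

k_d L₀/(k_r−k_d) = 0.234×38.8/(0.862−0.234) = 9.079/0.6280 = 14.46 mg/L.
e^(−k_d t) = e^(−0.234×3.010) = 0.4944; e^(−k_r t) = e^(−0.862×3.010) = 0.07467.
D = 14.46 × (0.4944 − 0.07467) + 2.77 × 0.07467 = 6.069 + 0.2068 = 6.275 mg/L.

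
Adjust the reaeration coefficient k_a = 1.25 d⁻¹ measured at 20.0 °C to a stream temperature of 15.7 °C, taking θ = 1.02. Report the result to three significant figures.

k_a ≈ 1.15 d⁻¹

k_a(T₂) = k_a(T₁) · θ^(T₂−T₁) = 1.25 × 1.02^(15.7−20.0)
= 1.25 × 1.02^-4.30 = 1.25 × 0.9184 = 1.148 d⁻¹.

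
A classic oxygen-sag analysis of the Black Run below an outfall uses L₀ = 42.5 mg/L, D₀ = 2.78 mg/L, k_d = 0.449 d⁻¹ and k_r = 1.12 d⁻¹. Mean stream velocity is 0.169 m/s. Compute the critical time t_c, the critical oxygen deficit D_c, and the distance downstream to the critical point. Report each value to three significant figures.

t_c ≈ 1.21 d; D_c ≈ 9.90 mg/L; x_c ≈ 17.7 km

With k_r/k_d = 2.494 and 1 − D₀(k_r−k_d)/(k_d L₀) = 0.9022,
t_c = ln(2.494 × 0.9022) / (1.12 − 0.449) = ln(2.251) / 0.6710 = 0.8112/0.6710 = 1.209 d.
D_c = (k_d/k_r) L₀ e^(−k_d t_c) = (0.449/1.12) × 42.5 × e^(−0.449×1.209) = 0.4009 × 42.5 × 0.5811 = 9.901 mg/L.
x_c = v t_c = 0.169 m/s × 1.209 d × 86400 s/d = 17650 m ≈ 17.7 km.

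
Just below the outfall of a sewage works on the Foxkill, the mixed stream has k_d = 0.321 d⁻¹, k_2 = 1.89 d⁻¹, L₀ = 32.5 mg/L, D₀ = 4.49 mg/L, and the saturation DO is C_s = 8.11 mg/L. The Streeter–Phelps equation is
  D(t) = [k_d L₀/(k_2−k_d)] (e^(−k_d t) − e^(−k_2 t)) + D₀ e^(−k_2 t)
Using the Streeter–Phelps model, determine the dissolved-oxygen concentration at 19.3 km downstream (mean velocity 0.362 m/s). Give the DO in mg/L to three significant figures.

Travel time t = x/v = 19.3 km / (0.362 m/s) = 19300 m / 0.362 m/s = 53310 s = 0.6171 d.
k_d L₀/(k_2−k_d) = 0.321×32.5/(1.89−0.321) = 10.43/1.569 = 6.649 mg/L.
e^(−k_d t) = e^(−0.321×0.6171) = 0.8203; e^(−k_2 t) = e^(−1.89×0.6171) = 0.3115.
D = 6.649 × (0.8203 − 0.3115) + 4.49 × 0.3115 = 3.383 + 1.399 = 4.782 mg/L.
DO = C_s − D = 8.11 − 4.782 = 3.328 mg/L.

DO ≈ 3.33 mg/L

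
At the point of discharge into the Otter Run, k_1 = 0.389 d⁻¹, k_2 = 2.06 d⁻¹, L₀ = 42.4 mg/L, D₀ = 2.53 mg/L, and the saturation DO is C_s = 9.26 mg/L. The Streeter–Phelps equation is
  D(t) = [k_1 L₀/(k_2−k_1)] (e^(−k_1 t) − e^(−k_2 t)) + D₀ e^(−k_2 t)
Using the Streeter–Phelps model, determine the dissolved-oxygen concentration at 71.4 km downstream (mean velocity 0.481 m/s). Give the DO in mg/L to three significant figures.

Travel time t = x/v = 71.4 km / (0.481 m/s) = 71400 m / 0.481 m/s = 148400 s = 1.718 d.
k_1 L₀/(k_2−k_1) = 0.389×42.4/(2.06−0.389) = 16.49/1.671 = 9.870 mg/L.
e^(−k_1 t) = e^(−0.389×1.718) = 0.5126; e^(−k_2 t) = e^(−2.06×1.718) = 0.02904.
D = 9.870 × (0.5126 − 0.02904) + 2.53 × 0.02904 = 4.773 + 0.07346 = 4.846 mg/L.
DO = C_s − D = 9.26 − 4.846 = 4.414 mg/L.

DO ≈ 4.41 mg/L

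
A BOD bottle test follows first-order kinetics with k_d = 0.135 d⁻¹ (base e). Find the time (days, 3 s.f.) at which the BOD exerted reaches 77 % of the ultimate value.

t ≈ 10.9 d

y/L₀ = 1 − e^(−k_d t) = 0.77 ⇒ e^(−k_d t) = 0.230
t = −ln(0.230) / 0.135 = 1.470 / 0.135 = 10.89 d.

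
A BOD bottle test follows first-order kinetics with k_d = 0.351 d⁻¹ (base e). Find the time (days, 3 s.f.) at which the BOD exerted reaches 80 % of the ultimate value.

y/L₀ = 1 − e^(−k_d t) = 0.80 ⇒ e^(−k_d t) = 0.200
t = −ln(0.200) / 0.351 = 1.609 / 0.351 = 4.585 d.

t ≈ 4.59 d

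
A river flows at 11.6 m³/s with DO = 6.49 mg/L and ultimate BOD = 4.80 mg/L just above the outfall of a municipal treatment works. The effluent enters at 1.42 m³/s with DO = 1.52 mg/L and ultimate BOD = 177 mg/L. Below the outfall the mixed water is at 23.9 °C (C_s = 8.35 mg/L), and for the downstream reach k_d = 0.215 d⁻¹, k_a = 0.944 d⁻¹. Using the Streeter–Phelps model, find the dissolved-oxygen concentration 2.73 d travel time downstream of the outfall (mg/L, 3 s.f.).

Mixed DO = (11.6×6.49 + 1.42×1.52)/(11.6+1.42) = 77.44/13.02 = 5.948 mg/L.
Mixed L₀ = (11.6×4.80 + 1.42×177)/(13.02) = 307.0/13.02 = 23.58 mg/L.
Initial deficit D₀ = C_s − DO₀ = 8.35 − 5.948 = 2.402 mg/L.
D(2.73) = [0.215×23.58/(0.944−0.215)](e^(−0.215×2.73) − e^(−0.944×2.73)) + 2.402 e^(−0.944×2.73)
= 6.955 × (0.5560 − 0.07599) + 2.402 × 0.07599 = 3.521 mg/L.
DO = 8.35 − 3.521 = 4.829 mg/L.

DO ≈ 4.83 mg/L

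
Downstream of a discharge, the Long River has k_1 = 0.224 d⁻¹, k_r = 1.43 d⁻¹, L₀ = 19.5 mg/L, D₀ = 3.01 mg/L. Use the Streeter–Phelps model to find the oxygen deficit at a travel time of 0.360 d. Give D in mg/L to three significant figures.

D ≈ 2.98 mg/L

k_1 L₀/(k_r−k_1) = 0.224×19.5/(1.43−0.224) = 4.368/1.206 = 3.622 mg/L.
e^(−k_1 t) = e^(−0.224×0.3600) = 0.9225; e^(−k_r t) = e^(−1.43×0.3600) = 0.5976.
D = 3.622 × (0.9225 − 0.5976) + 3.01 × 0.5976 = 1.177 + 1.799 = 2.976 mg/L.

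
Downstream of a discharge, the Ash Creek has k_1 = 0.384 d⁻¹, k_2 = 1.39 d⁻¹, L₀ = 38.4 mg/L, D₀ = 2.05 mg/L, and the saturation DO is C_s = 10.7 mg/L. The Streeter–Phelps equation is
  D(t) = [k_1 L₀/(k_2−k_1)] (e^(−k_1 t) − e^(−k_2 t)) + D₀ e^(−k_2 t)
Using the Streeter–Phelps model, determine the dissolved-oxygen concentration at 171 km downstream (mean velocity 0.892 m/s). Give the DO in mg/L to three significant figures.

DO ≈ 5.02 mg/L

Travel time t = x/v = 171 km / (0.892 m/s) = 171000 m / 0.892 m/s = 191700 s = 2.219 d.
k_1 L₀/(k_2−k_1) = 0.384×38.4/(1.39−0.384) = 14.75/1.006 = 14.66 mg/L.
e^(−k_1 t) = e^(−0.384×2.219) = 0.4266; e^(−k_2 t) = e^(−1.39×2.219) = 0.04577.
D = 14.66 × (0.4266 − 0.04577) + 2.05 × 0.04577 = 5.581 + 0.09383 = 5.675 mg/L.
DO = C_s − D = 10.7 − 5.675 = 5.025 mg/L.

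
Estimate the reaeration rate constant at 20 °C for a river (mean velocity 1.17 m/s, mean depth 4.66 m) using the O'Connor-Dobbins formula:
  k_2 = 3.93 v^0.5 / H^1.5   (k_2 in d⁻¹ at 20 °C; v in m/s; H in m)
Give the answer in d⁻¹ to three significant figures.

k_2 ≈ 0.423 d⁻¹

k_2 = 3.93 × 1.17^0.5 / 4.66^1.5 = 3.93 × 1.082 / 10.06 = 0.4226 d⁻¹.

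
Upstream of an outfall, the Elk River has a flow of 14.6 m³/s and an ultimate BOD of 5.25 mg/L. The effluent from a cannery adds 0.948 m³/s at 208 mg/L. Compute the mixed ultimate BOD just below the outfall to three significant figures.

17.6 mg/L

Flow-weighted mixing: C = (Q_r C_r + Q_w C_w)/(Q_r + Q_w)
= (14.6×5.25 + 0.948×208)/(14.6 + 0.948) = 273.8/15.55 = 17.61 mg/L.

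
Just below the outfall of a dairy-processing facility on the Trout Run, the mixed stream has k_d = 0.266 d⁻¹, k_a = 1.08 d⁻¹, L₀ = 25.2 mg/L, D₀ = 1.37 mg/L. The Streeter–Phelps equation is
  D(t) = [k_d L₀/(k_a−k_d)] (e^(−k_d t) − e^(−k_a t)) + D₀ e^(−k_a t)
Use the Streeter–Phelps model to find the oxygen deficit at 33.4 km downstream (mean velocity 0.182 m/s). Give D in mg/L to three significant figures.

Travel time t = x/v = 33.4 km / (0.182 m/s) = 33400 m / 0.182 m/s = 183500 s = 2.124 d.
k_d L₀/(k_a−k_d) = 0.266×25.2/(1.08−0.266) = 6.703/0.8140 = 8.235 mg/L.
e^(−k_d t) = e^(−0.266×2.124) = 0.5684; e^(−k_a t) = e^(−1.08×2.124) = 0.1009.
D = 8.235 × (0.5684 − 0.1009) + 1.37 × 0.1009 = 3.850 + 0.1382 = 3.988 mg/L.

D ≈ 3.99 mg/L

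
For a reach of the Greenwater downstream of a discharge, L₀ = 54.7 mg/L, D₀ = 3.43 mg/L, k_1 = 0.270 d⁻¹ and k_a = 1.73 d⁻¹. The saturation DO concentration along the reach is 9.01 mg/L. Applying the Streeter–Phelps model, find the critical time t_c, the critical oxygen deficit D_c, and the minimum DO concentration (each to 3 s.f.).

With k_a/k_1 = 6.407 and 1 − D₀(k_a−k_1)/(k_1 L₀) = 0.6609,
t_c = ln(6.407 × 0.6609) / (1.73 − 0.270) = ln(4.235) / 1.460 = 1.443/1.460 = 0.9886 d.
D_c = (k_1/k_a) L₀ e^(−k_1 t_c) = (0.270/1.73) × 54.7 × e^(−0.270×0.9886) = 0.1561 × 54.7 × 0.7657 = 6.537 mg/L.
Minimum DO = C_s − D_c = 9.01 − 6.537 = 2.473 mg/L.

t_c ≈ 0.989 d; D_c ≈ 6.54 mg/L; min DO ≈ 2.47 mg/L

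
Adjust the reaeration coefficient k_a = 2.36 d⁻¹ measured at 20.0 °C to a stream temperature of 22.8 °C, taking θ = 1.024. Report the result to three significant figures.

k_a ≈ 2.52 d⁻¹

k_a(T₂) = k_a(T₁) · θ^(T₂−T₁) = 2.36 × 1.024^(22.8−20.0)
= 2.36 × 1.024^2.80 = 2.36 × 1.069 = 2.522 d⁻¹.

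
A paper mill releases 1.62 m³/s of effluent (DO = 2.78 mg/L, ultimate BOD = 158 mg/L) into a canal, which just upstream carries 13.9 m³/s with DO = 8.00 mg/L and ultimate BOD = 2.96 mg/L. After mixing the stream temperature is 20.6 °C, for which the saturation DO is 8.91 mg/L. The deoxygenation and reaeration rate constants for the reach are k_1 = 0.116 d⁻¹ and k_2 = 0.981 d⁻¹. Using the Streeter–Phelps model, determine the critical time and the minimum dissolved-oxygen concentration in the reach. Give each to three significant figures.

Mixed DO = (13.9×8.00 + 1.62×2.78)/(13.9+1.62) = 115.7/15.52 = 7.455 mg/L.
Mixed L₀ = (13.9×2.96 + 1.62×158)/(15.52) = 297.1/15.52 = 19.14 mg/L.
Initial deficit D₀ = C_s − DO₀ = 8.91 − 7.455 = 1.455 mg/L.
t_c = (1/0.8650) ln[(0.981/0.116)(1 − 1.455×0.8650/(0.116×19.14))] = 1.156 × ln(3.664) = 1.501 d.
D_c = (0.116/0.981) × 19.14 × e^(−0.116×1.501) = 0.1182 × 19.14 × 0.8402 = 1.902 mg/L.
Minimum DO = 8.91 − 1.902 = 7.008 mg/L.

t_c ≈ 1.50 d; minimum DO ≈ 7.01 mg/L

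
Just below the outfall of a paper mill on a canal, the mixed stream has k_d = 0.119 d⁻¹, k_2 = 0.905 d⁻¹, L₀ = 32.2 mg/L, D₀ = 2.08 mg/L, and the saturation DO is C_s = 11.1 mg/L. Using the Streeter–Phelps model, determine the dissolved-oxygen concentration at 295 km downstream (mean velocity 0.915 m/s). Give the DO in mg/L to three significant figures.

Travel time t = x/v = 295 km / (0.915 m/s) = 295000 m / 0.915 m/s = 322400 s = 3.732 d.
k_d L₀/(k_2−k_d) = 0.119×32.2/(0.905−0.119) = 3.832/0.7860 = 4.875 mg/L.
e^(−k_d t) = e^(−0.119×3.732) = 0.6414; e^(−k_2 t) = e^(−0.905×3.732) = 0.03415.
D = 4.875 × (0.6414 − 0.03415) + 2.08 × 0.03415 = 2.961 + 0.07103 = 3.032 mg/L.
DO = C_s − D = 11.1 − 3.032 = 8.068 mg/L.

DO ≈ 8.07 mg/L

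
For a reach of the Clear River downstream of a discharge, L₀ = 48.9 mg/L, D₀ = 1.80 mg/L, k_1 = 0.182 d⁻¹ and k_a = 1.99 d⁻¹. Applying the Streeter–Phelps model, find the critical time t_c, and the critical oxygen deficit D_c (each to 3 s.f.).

t_c ≈ 1.07 d; D_c ≈ 3.68 mg/L

With k_a/k_1 = 10.93 and 1 − D₀(k_a−k_1)/(k_1 L₀) = 0.6343,
t_c = ln(10.93 × 0.6343) / (1.99 − 0.182) = ln(6.936) / 1.808 = 1.937/1.808 = 1.071 d.
D_c = (k_1/k_a) L₀ e^(−k_1 t_c) = (0.182/1.99) × 48.9 × e^(−0.182×1.071) = 0.09146 × 48.9 × 0.8229 = 3.680 mg/L.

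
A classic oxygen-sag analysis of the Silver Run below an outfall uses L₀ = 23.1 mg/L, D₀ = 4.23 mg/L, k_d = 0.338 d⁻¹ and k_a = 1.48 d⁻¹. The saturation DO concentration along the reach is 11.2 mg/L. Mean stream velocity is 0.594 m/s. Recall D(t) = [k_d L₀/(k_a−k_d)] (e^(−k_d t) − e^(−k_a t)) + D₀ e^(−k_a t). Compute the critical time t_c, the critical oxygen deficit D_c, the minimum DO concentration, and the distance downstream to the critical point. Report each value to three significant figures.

t_c ≈ 0.449 d; D_c ≈ 4.53 mg/L; min DO ≈ 6.67 mg/L; x_c ≈ 23.0 km

At the critical point dD/dt = 0, so k_d L₀ e^(−k_d t) = k_a D. Substituting D(t) from the Streeter–Phelps equation and solving for t gives
t_c = ln[(k_a/k_d)(1 − D₀(k_a−k_d)/(k_d L₀))] / (k_a−k_d).
Here k_a−k_d = 1.142 d⁻¹ and 1 − D₀(k_a−k_d)/(k_d L₀) = 1 − 4.23×1.142/(0.338×23.1) = 0.3813, so
t_c = ln(4.379 × 0.3813) / 1.142 = 0.5126 / 1.142 = 0.4489 d.
L(t_c) = L₀ e^(−k_d t_c) = 23.1 × 0.8592 = 19.85 mg/L, and at the critical point k_a D_c = k_d L, so D_c = (0.338/1.48) × 19.85 = 4.533 mg/L.
Minimum DO = C_s − D_c = 11.2 − 4.533 = 6.667 mg/L.
x_c = v t_c = 0.594 m/s × 0.4489 d × 86400 s/d = 23040 m ≈ 23.0 km.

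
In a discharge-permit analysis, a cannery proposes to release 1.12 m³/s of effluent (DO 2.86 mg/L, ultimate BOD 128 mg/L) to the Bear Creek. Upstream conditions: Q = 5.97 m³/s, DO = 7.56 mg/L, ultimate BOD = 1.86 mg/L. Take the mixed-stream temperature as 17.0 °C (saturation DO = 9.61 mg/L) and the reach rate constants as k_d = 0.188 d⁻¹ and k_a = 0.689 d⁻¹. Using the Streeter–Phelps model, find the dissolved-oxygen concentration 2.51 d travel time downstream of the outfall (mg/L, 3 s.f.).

DO ≈ 5.46 mg/L

Mixed DO = (5.97×7.56 + 1.12×2.86)/(5.97+1.12) = 48.34/7.090 = 6.818 mg/L.
Mixed L₀ = (5.97×1.86 + 1.12×128)/(7.090) = 154.5/7.090 = 21.79 mg/L.
Initial deficit D₀ = C_s − DO₀ = 9.61 − 6.818 = 2.792 mg/L.
D(2.51) = [0.188×21.79/(0.689−0.188)](e^(−0.188×2.51) − e^(−0.689×2.51)) + 2.792 e^(−0.689×2.51)
= 8.175 × (0.6238 − 0.1774) + 2.792 × 0.1774 = 4.145 mg/L.
DO = 9.61 − 4.145 = 5.465 mg/L.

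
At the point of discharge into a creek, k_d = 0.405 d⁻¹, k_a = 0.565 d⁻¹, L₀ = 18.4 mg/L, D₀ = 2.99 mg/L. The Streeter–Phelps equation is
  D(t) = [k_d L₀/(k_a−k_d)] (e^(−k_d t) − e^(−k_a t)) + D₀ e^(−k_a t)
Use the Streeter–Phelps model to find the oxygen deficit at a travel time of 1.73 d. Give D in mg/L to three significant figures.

k_d L₀/(k_a−k_d) = 0.405×18.4/(0.565−0.405) = 7.452/0.1600 = 46.58 mg/L.
e^(−k_d t) = e^(−0.405×1.730) = 0.4963; e^(−k_a t) = e^(−0.565×1.730) = 0.3763.
D = 46.58 × (0.4963 − 0.3763) + 2.99 × 0.3763 = 5.589 + 1.125 = 6.714 mg/L.

D ≈ 6.71 mg/L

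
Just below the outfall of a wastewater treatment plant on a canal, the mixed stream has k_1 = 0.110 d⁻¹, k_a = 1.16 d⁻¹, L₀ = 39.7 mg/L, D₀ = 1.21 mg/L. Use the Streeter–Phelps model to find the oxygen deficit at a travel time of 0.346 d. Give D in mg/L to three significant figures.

k_1 L₀/(k_a−k_1) = 0.110×39.7/(1.16−0.110) = 4.367/1.050 = 4.159 mg/L.
e^(−k_1 t) = e^(−0.110×0.3460) = 0.9627; e^(−k_a t) = e^(−1.16×0.3460) = 0.6694.
D = 4.159 × (0.9627 − 0.6694) + 1.21 × 0.6694 = 1.220 + 0.8100 = 2.030 mg/L.

D ≈ 2.03 mg/L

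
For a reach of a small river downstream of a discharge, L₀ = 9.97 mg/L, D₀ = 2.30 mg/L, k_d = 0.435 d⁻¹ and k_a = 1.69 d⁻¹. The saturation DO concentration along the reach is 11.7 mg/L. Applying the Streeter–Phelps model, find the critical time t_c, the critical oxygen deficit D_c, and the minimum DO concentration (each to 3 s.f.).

t_c ≈ 0.209 d; D_c ≈ 2.34 mg/L; min DO ≈ 9.36 mg/L

With k_a/k_d = 3.885 and 1 − D₀(k_a−k_d)/(k_d L₀) = 0.3344,
t_c = ln(3.885 × 0.3344) / (1.69 − 0.435) = ln(1.299) / 1.255 = 0.2618/1.255 = 0.2086 d.
D_c = (k_d/k_a) L₀ e^(−k_d t_c) = (0.435/1.69) × 9.97 × e^(−0.435×0.2086) = 0.2574 × 9.97 × 0.9132 = 2.344 mg/L.
Minimum DO = C_s − D_c = 11.7 − 2.344 = 9.356 mg/L.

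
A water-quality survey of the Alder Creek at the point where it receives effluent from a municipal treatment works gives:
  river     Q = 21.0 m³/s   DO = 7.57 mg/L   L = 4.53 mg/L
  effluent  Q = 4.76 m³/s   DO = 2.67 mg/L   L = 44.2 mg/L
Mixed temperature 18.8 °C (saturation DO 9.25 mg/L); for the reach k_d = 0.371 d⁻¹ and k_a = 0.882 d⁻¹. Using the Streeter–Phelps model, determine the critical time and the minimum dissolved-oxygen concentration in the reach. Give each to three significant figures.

t_c ≈ 0.996 d; minimum DO ≈ 5.80 mg/L

Mixed DO = (21.0×7.57 + 4.76×2.67)/(21.0+4.76) = 171.7/25.76 = 6.665 mg/L.
Mixed L₀ = (21.0×4.53 + 4.76×44.2)/(25.76) = 305.5/25.76 = 11.86 mg/L.
Initial deficit D₀ = C_s − DO₀ = 9.25 − 6.665 = 2.585 mg/L.
t_c = (1/0.5110) ln[(0.882/0.371)(1 − 2.585×0.5110/(0.371×11.86))] = 1.957 × ln(1.664) = 0.9960 d.
D_c = (0.371/0.882) × 11.86 × e^(−0.371×0.9960) = 0.4206 × 11.86 × 0.6911 = 3.448 mg/L.
Minimum DO = 9.25 − 3.448 = 5.802 mg/L.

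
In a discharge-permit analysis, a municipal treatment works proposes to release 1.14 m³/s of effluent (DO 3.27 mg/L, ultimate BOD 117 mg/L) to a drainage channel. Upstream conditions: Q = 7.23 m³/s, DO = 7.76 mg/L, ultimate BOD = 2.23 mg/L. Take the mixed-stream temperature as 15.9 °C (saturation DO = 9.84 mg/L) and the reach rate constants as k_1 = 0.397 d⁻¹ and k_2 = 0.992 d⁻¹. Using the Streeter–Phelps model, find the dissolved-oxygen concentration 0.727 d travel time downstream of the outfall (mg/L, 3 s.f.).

DO ≈ 5.40 mg/L

Mixed DO = (7.23×7.76 + 1.14×3.27)/(7.23+1.14) = 59.83/8.370 = 7.148 mg/L.
Mixed L₀ = (7.23×2.23 + 1.14×117)/(8.370) = 149.5/8.370 = 17.86 mg/L.
Initial deficit D₀ = C_s − DO₀ = 9.84 − 7.148 = 2.692 mg/L.
D(0.727) = [0.397×17.86/(0.992−0.397)](e^(−0.397×0.727) − e^(−0.992×0.727)) + 2.692 e^(−0.992×0.727)
= 11.92 × (0.7493 − 0.4862) + 2.692 × 0.4862 = 4.444 mg/L.
DO = 9.84 − 4.444 = 5.396 mg/L.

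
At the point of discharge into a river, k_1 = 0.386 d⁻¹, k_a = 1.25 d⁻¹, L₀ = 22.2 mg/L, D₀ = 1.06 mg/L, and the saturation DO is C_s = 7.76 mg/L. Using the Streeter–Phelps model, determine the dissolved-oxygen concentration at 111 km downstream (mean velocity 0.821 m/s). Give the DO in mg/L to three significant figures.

DO ≈ 3.59 mg/L

Travel time t = x/v = 111 km / (0.821 m/s) = 111000 m / 0.821 m/s = 135200 s = 1.565 d.
k_1 L₀/(k_a−k_1) = 0.386×22.2/(1.25−0.386) = 8.569/0.8640 = 9.918 mg/L.
e^(−k_1 t) = e^(−0.386×1.565) = 0.5466; e^(−k_a t) = e^(−1.25×1.565) = 0.1414.
D = 9.918 × (0.5466 − 0.1414) + 1.06 × 0.1414 = 4.019 + 0.1499 = 4.169 mg/L.
DO = C_s − D = 7.76 − 4.169 = 3.591 mg/L.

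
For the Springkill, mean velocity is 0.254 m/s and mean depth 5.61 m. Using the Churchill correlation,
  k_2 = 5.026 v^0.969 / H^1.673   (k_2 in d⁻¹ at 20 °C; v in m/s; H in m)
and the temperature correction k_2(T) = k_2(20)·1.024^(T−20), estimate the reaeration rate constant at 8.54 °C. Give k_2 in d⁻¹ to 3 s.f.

k_2(20) = 5.026 × 0.254^0.969 / 5.61^1.673 = 5.026 × 0.2650 / 17.91 = 0.07439 d⁻¹.
k_2(8.54) = 0.07439 × 1.024^(8.54−20) = 0.07439 × 0.7620 = 0.05668 d⁻¹.

k_2 ≈ 0.0567 d⁻¹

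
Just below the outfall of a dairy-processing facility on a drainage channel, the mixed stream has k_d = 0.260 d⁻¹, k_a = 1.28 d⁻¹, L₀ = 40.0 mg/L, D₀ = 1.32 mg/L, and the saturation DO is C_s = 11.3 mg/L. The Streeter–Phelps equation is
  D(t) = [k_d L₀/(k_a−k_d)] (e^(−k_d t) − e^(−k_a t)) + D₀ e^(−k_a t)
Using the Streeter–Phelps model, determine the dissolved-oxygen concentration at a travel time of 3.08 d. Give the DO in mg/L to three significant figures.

k_d L₀/(k_a−k_d) = 0.260×40.0/(1.28−0.260) = 10.40/1.020 = 10.20 mg/L.
e^(−k_d t) = e^(−0.260×3.080) = 0.4490; e^(−k_a t) = e^(−1.28×3.080) = 0.01940.
D = 10.20 × (0.4490 − 0.01940) + 1.32 × 0.01940 = 4.380 + 0.02561 = 4.406 mg/L.
DO = C_s − D = 11.3 − 4.406 = 6.894 mg/L.

DO ≈ 6.89 mg/L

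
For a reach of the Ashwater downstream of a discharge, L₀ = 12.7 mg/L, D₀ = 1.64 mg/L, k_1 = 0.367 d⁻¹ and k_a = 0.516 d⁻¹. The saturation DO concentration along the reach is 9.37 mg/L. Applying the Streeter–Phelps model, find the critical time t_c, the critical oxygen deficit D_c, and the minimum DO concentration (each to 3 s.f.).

With k_a/k_1 = 1.406 and 1 − D₀(k_a−k_1)/(k_1 L₀) = 0.9476,
t_c = ln(1.406 × 0.9476) / (0.516 − 0.367) = ln(1.332) / 0.1490 = 0.2869/0.1490 = 1.925 d.
L(t_c) = L₀ e^(−k_1 t_c) = 12.7 × 0.4933 = 6.265 mg/L, and at the critical point k_a D_c = k_1 L, so D_c = (0.367/0.516) × 6.265 = 4.456 mg/L.
Minimum DO = C_s − D_c = 9.37 − 4.456 = 4.914 mg/L.

t_c ≈ 1.93 d; D_c ≈ 4.46 mg/L; min DO ≈ 4.91 mg/L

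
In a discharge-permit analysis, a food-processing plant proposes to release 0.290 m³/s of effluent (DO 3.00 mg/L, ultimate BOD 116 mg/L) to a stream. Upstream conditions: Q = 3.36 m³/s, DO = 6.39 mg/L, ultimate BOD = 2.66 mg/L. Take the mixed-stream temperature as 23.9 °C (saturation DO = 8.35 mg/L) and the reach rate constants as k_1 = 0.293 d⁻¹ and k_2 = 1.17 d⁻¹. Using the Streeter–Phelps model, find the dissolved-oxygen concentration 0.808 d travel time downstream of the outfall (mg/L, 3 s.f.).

Mixed DO = (3.36×6.39 + 0.290×3.00)/(3.36+0.290) = 22.34/3.650 = 6.121 mg/L.
Mixed L₀ = (3.36×2.66 + 0.290×116)/(3.650) = 42.58/3.650 = 11.67 mg/L.
Initial deficit D₀ = C_s − DO₀ = 8.35 − 6.121 = 2.229 mg/L.
D(0.808) = [0.293×11.67/(1.17−0.293)](e^(−0.293×0.808) − e^(−1.17×0.808)) + 2.229 e^(−1.17×0.808)
= 3.897 × (0.7892 − 0.3885) + 2.229 × 0.3885 = 2.428 mg/L.
DO = 8.35 − 2.428 = 5.922 mg/L.

DO ≈ 5.92 mg/L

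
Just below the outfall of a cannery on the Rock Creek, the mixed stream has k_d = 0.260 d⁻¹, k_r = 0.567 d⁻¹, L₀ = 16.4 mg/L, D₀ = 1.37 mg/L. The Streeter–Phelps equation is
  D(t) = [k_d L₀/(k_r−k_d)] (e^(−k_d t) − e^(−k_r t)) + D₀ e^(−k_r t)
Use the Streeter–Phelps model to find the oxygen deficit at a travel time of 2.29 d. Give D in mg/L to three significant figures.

k_d L₀/(k_r−k_d) = 0.260×16.4/(0.567−0.260) = 4.264/0.3070 = 13.89 mg/L.
e^(−k_d t) = e^(−0.260×2.290) = 0.5513; e^(−k_r t) = e^(−0.567×2.290) = 0.2730.
D = 13.89 × (0.5513 − 0.2730) + 1.37 × 0.2730 = 3.867 + 0.3740 = 4.240 mg/L.

D ≈ 4.24 mg/L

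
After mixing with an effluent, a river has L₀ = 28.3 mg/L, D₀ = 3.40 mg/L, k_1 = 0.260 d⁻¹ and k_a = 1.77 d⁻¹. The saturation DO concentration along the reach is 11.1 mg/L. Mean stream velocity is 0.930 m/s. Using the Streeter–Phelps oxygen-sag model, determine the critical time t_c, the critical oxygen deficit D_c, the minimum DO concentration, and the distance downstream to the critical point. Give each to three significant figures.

At the critical point dD/dt = 0, so k_1 L₀ e^(−k_1 t) = k_a D. Substituting D(t) from the Streeter–Phelps equation and solving for t gives
t_c = ln[(k_a/k_1)(1 − D₀(k_a−k_1)/(k_1 L₀))] / (k_a−k_1).
Here k_a−k_1 = 1.510 d⁻¹ and 1 − D₀(k_a−k_1)/(k_1 L₀) = 1 − 3.40×1.510/(0.260×28.3) = 0.3023, so
t_c = ln(6.808 × 0.3023) / 1.510 = 0.7216 / 1.510 = 0.4779 d.
D_c = (k_1/k_a) L₀ e^(−k_1 t_c) = (0.260/1.77) × 28.3 × e^(−0.260×0.4779) = 0.1469 × 28.3 × 0.8832 = 3.671 mg/L.
Minimum DO = C_s − D_c = 11.1 − 3.671 = 7.429 mg/L.
x_c = v t_c = 0.930 m/s × 0.4779 d × 86400 s/d = 38400 m ≈ 38.4 km.

t_c ≈ 0.478 d; D_c ≈ 3.67 mg/L; min DO ≈ 7.43 mg/L; x_c ≈ 38.4 km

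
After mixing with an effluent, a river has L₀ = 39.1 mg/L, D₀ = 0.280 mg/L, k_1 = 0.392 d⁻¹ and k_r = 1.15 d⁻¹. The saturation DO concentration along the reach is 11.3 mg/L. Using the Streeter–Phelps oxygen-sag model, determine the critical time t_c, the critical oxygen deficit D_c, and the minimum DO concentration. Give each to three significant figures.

t_c ≈ 1.40 d; D_c ≈ 7.69 mg/L; min DO ≈ 3.61 mg/L

With k_r/k_1 = 2.934 and 1 − D₀(k_r−k_1)/(k_1 L₀) = 0.9862,
t_c = ln(2.934 × 0.9862) / (1.15 − 0.392) = ln(2.893) / 0.7580 = 1.062/0.7580 = 1.401 d.
L(t_c) = L₀ e^(−k_1 t_c) = 39.1 × 0.5773 = 22.57 mg/L, and at the critical point k_r D_c = k_1 L, so D_c = (0.392/1.15) × 22.57 = 7.694 mg/L.
Minimum DO = C_s − D_c = 11.3 − 7.694 = 3.606 mg/L.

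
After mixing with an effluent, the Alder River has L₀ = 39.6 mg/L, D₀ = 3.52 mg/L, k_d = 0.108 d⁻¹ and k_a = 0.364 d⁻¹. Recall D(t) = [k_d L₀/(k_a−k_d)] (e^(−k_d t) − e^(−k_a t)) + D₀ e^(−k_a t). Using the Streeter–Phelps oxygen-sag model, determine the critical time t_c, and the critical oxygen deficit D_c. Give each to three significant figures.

t_c ≈ 3.82 d; D_c ≈ 7.78 mg/L

At the critical point dD/dt = 0, so k_d L₀ e^(−k_d t) = k_a D. Substituting D(t) from the Streeter–Phelps equation and solving for t gives
t_c = ln[(k_a/k_d)(1 − D₀(k_a−k_d)/(k_d L₀))] / (k_a−k_d).
Here k_a−k_d = 0.2560 d⁻¹ and 1 − D₀(k_a−k_d)/(k_d L₀) = 1 − 3.52×0.2560/(0.108×39.6) = 0.7893, so
t_c = ln(3.370 × 0.7893) / 0.2560 = 0.9784 / 0.2560 = 3.822 d.
D_c = (k_d/k_a) L₀ e^(−k_d t_c) = (0.108/0.364) × 39.6 × e^(−0.108×3.822) = 0.2967 × 39.6 × 0.6618 = 7.776 mg/L.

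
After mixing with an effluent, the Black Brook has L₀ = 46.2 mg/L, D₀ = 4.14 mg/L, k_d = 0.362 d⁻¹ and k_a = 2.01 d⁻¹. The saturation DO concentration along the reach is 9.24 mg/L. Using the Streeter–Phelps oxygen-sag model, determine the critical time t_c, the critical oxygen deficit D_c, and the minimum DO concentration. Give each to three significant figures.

At the critical point dD/dt = 0, so k_d L₀ e^(−k_d t) = k_a D. Substituting D(t) from the Streeter–Phelps equation and solving for t gives
t_c = ln[(k_a/k_d)(1 − D₀(k_a−k_d)/(k_d L₀))] / (k_a−k_d).
Here k_a−k_d = 1.648 d⁻¹ and 1 − D₀(k_a−k_d)/(k_d L₀) = 1 − 4.14×1.648/(0.362×46.2) = 0.5920, so
t_c = ln(5.552 × 0.5920) / 1.648 = 1.190 / 1.648 = 0.7221 d.
L(t_c) = L₀ e^(−k_d t_c) = 46.2 × 0.7700 = 35.57 mg/L, and at the critical point k_a D_c = k_d L, so D_c = (0.362/2.01) × 35.57 = 6.407 mg/L.
Minimum DO = C_s − D_c = 9.24 − 6.407 = 2.833 mg/L.

t_c ≈ 0.722 d; D_c ≈ 6.41 mg/L; min DO ≈ 2.83 mg/L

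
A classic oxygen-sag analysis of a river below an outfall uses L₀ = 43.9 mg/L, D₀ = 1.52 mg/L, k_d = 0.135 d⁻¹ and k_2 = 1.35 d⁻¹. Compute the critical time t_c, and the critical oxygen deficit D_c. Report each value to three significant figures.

t_c ≈ 1.59 d; D_c ≈ 3.54 mg/L

With k_2/k_d = 10.00 and 1 − D₀(k_2−k_d)/(k_d L₀) = 0.6884,
t_c = ln(10.00 × 0.6884) / (1.35 − 0.135) = ln(6.884) / 1.215 = 1.929/1.215 = 1.588 d.
D_c = (k_d/k_2) L₀ e^(−k_d t_c) = (0.135/1.35) × 43.9 × e^(−0.135×1.588) = 0.1000 × 43.9 × 0.8071 = 3.543 mg/L.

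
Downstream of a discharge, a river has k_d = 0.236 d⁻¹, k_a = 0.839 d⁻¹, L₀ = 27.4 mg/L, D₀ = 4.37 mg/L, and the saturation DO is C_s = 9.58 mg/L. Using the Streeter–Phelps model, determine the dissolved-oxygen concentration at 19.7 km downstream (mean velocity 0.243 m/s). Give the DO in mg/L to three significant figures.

DO ≈ 3.88 mg/L

Travel time t = x/v = 19.7 km / (0.243 m/s) = 19700 m / 0.243 m/s = 81070 s = 0.9383 d.
k_d L₀/(k_a−k_d) = 0.236×27.4/(0.839−0.236) = 6.466/0.6030 = 10.72 mg/L.
e^(−k_d t) = e^(−0.236×0.9383) = 0.8014; e^(−k_a t) = e^(−0.839×0.9383) = 0.4551.
D = 10.72 × (0.8014 − 0.4551) + 4.37 × 0.4551 = 3.713 + 1.989 = 5.702 mg/L.
DO = C_s − D = 9.58 − 5.702 = 3.878 mg/L.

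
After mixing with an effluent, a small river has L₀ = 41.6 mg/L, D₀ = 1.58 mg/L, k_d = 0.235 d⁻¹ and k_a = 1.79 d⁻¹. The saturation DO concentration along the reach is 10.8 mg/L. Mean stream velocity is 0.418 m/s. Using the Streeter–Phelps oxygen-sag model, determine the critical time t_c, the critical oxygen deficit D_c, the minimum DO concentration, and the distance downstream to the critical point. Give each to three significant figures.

t_c = [1/(k_a−k_d)] ln[(k_a/k_d)(1 − D₀(k_a−k_d)/(k_d L₀))]
= [1/(1.79−0.235)] ln[(1.79/0.235)(1 − 1.58×1.555/(0.235×41.6))]
= (1/1.555) ln[7.617 × 0.7487] = 0.6431 × ln(5.703) = 0.6431 × 1.741 = 1.120 d.
L(t_c) = L₀ e^(−k_d t_c) = 41.6 × 0.7687 = 31.98 mg/L, and at the critical point k_a D_c = k_d L, so D_c = (0.235/1.79) × 31.98 = 4.198 mg/L.
Minimum DO = C_s − D_c = 10.8 − 4.198 = 6.602 mg/L.
x_c = v t_c = 0.418 m/s × 1.120 d × 86400 s/d = 40430 m ≈ 40.4 km.

t_c ≈ 1.12 d; D_c ≈ 4.20 mg/L; min DO ≈ 6.60 mg/L; x_c ≈ 40.4 km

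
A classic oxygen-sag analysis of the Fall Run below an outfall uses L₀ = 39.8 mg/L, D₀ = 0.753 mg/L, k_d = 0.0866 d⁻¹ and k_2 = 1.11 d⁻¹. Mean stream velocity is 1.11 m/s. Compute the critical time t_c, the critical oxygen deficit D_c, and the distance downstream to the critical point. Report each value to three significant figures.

t_c ≈ 2.25 d; D_c ≈ 2.56 mg/L; x_c ≈ 215 km

With k_2/k_d = 12.82 and 1 − D₀(k_2−k_d)/(k_d L₀) = 0.7764,
t_c = ln(12.82 × 0.7764) / (1.11 − 0.0866) = ln(9.952) / 1.023 = 2.298/1.023 = 2.245 d.
L(t_c) = L₀ e^(−k_d t_c) = 39.8 × 0.8233 = 32.77 mg/L, and at the critical point k_2 D_c = k_d L, so D_c = (0.0866/1.11) × 32.77 = 2.556 mg/L.
x_c = v t_c = 1.11 m/s × 2.245 d × 86400 s/d = 215300 m ≈ 215 km.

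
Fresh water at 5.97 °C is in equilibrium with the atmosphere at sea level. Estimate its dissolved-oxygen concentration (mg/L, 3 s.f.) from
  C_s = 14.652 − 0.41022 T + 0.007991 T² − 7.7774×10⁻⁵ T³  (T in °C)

C_s = 14.652 − 0.41022×5.97 + 0.007991×5.97² − 7.7774×10⁻⁵×5.97³ = 12.47 mg/L.

C_s ≈ 12.5 mg/L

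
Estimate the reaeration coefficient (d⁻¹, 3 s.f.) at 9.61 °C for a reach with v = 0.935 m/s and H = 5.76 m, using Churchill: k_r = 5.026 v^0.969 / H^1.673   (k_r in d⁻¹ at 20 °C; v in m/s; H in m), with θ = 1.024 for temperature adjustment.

k_r(20) = 5.026 × 0.935^0.969 / 5.76^1.673 = 5.026 × 0.9370 / 18.71 = 0.2516 d⁻¹.
k_r(9.61) = 0.2516 × 1.024^(9.61−20) = 0.2516 × 0.7816 = 0.1967 d⁻¹.

k_r ≈ 0.197 d⁻¹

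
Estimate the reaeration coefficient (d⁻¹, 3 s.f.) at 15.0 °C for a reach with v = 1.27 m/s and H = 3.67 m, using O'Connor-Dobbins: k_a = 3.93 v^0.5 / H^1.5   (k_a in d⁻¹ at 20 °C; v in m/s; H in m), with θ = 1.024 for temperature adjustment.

k_a ≈ 0.559 d⁻¹

k_a(20) = 3.93 × 1.27^0.5 / 3.67^1.5 = 3.93 × 1.127 / 7.031 = 0.6299 d⁻¹.
k_a(15.0) = 0.6299 × 1.024^(15.0−20) = 0.6299 × 0.8882 = 0.5595 d⁻¹.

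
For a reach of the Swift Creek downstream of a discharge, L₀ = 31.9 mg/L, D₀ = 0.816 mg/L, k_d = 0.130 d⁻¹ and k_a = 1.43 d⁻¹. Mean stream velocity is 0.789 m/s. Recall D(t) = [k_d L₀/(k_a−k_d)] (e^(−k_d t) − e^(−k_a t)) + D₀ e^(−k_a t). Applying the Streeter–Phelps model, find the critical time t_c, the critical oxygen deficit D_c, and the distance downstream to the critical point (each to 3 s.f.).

t_c ≈ 1.62 d; D_c ≈ 2.35 mg/L; x_c ≈ 110 km

t_c = [1/(k_a−k_d)] ln[(k_a/k_d)(1 − D₀(k_a−k_d)/(k_d L₀))]
= [1/(1.43−0.130)] ln[(1.43/0.130)(1 − 0.816×1.300/(0.130×31.9))]
= (1/1.300) ln[11.00 × 0.7442] = 0.7692 × ln(8.186) = 0.7692 × 2.102 = 1.617 d.
L(t_c) = L₀ e^(−k_d t_c) = 31.9 × 0.8104 = 25.85 mg/L, and at the critical point k_a D_c = k_d L, so D_c = (0.130/1.43) × 25.85 = 2.350 mg/L.
x_c = v t_c = 0.789 m/s × 1.617 d × 86400 s/d = 110200 m ≈ 110 km.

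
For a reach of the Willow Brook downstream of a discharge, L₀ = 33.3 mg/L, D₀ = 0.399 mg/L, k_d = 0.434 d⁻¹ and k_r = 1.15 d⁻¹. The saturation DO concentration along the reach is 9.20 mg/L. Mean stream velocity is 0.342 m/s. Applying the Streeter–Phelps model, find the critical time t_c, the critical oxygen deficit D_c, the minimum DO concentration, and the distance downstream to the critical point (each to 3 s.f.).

t_c ≈ 1.33 d; D_c ≈ 7.05 mg/L; min DO ≈ 2.15 mg/L; x_c ≈ 39.4 km

At the critical point dD/dt = 0, so k_d L₀ e^(−k_d t) = k_r D. Substituting D(t) from the Streeter–Phelps equation and solving for t gives
t_c = ln[(k_r/k_d)(1 − D₀(k_r−k_d)/(k_d L₀))] / (k_r−k_d).
Here k_r−k_d = 0.7160 d⁻¹ and 1 − D₀(k_r−k_d)/(k_d L₀) = 1 − 0.399×0.7160/(0.434×33.3) = 0.9802, so
t_c = ln(2.650 × 0.9802) / 0.7160 = 0.9545 / 0.7160 = 1.333 d.
L(t_c) = L₀ e^(−k_d t_c) = 33.3 × 0.5607 = 18.67 mg/L, and at the critical point k_r D_c = k_d L, so D_c = (0.434/1.15) × 18.67 = 7.046 mg/L.
Minimum DO = C_s − D_c = 9.20 − 7.046 = 2.154 mg/L.
x_c = v t_c = 0.342 m/s × 1.333 d × 86400 s/d = 39390 m ≈ 39.4 km.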